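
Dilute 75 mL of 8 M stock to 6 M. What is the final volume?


C1V1 = C2V2
8 × 75 = 6 × V2
V2 = 600/6 = 100.0 mL

100.0 mL


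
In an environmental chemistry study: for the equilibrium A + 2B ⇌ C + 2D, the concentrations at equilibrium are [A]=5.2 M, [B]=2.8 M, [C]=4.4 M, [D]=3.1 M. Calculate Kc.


Kc = [C][D]^2/([A][B]^2)
= (4.4^1 × 3.1^2)/(5.2^1 × 2.8^2)
= 42.284/40.768
= 1.037

1.037


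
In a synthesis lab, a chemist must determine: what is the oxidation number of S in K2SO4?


2(+1) + x + 4(-2) = 0, so x = +6
Oxidation number: +6

+6


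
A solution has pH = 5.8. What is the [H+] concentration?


[H+] = 10^(-pH) = 10^(-5.8)
= 1.58×10^-6 M

1.58×10^-6 M


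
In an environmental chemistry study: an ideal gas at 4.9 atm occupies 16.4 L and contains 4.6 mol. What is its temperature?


PV = nRT  (R = 0.08206 L·atm/(mol·K))
T = PV/(nR) = 4.9×16.4/(4.6×0.08206)
= 80.36/0.377476
= 212.89 K

212.89 K


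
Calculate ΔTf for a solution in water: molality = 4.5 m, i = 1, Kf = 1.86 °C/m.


ΔTf = Kf × m × i
= 1.86 × 4.5 × 1
= 8.37 °C

8.37 °C


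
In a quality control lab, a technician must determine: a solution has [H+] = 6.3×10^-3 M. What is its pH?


pH = -log10([H+]) = -log10(6.3×10^-3)
= 3 - log10(6.3)
= 3 - 0.8
= 2.2

2.2


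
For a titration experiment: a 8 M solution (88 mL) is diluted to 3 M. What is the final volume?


C1V1 = C2V2
8 × 88 = 3 × V2
V2 = 704/3 = 234.67 mL

234.67 mL


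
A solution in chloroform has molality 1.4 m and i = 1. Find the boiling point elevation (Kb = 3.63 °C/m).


ΔTb = Kb × m × i
= 3.63 × 1.4 × 1
= 5.082 °C

5.082 °C


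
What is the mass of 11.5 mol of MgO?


M(MgO) = 40.31 g/mol
mass = n × M = 11.5 × 40.31 = 463.57 g

463.57 g


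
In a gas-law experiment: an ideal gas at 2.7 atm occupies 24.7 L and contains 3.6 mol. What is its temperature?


PV = nRT  (R = 0.08206 L·atm/(mol·K))
T = PV/(nR) = 2.7×24.7/(3.6×0.08206)
= 66.69/0.295416
= 225.75 K

225.75 K


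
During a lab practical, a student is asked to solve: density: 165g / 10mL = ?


ρ = mass/volume
= 165/10
= 16.5 g/mL

16.5 g/mL


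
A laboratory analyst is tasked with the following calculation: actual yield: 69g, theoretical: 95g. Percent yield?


% yield = actual/theoretical × 100
= 69/95 × 100
= 72.63%

72.63%


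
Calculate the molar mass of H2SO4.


M(H2SO4) = 2×1.008 + 1×32.07 + 4×16.0
= 2.02 + 32.07 + 64.0
= 98.09 g/mol

98.09 g/mol


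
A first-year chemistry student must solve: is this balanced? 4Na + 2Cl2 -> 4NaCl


Equation: 4Na + 2Cl2 -> 4NaCl
Check atoms: Cl: 4=4, Na: 4=4
Balanced

Yes, balanced


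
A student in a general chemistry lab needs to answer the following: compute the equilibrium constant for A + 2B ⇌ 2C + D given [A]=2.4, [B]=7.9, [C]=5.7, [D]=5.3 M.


Kc = [C]^2[D]/([A][B]^2)
= (5.7^2 × 5.3^1)/(2.4^1 × 7.9^2)
= 172.197/149.784
= 1.150

1.150


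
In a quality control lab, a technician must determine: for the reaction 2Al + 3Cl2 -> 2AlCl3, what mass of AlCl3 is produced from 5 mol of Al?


Mole ratio AlCl3:Al = 2:2
n(AlCl3) = 5 × 2/2 = 5.000 mol
mass = 5.000 × 133.33 = 666.65 g

666.65 g


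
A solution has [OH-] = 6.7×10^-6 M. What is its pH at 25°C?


pOH = -log10([OH-]) = -log10(6.7×10^-6)
= 6 - log10(6.7) = 5.17
pH = 14 - pOH = 14 - 5.17 = 8.83

8.83


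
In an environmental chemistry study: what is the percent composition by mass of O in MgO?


M(MgO) = 1×24.31 + 1×16.0 = 40.31 g/mol
Mass of O = 1 × 16.0 = 16.00 g/mol
% O = 16.00/40.31 × 100 = 39.69%

39.69%


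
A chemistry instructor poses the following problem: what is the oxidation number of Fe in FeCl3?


x + 3(-1) = 0, so x = +3
Oxidation number: +3

+3


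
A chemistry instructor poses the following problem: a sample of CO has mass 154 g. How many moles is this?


M(CO) = 28.01 g/mol
n = mass/M = 154/28.01 = 5.498 mol

5.498 mol


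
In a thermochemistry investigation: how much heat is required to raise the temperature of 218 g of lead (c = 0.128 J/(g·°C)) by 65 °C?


q = mcΔT = 218 × 0.128 × 65
= 1813.76 J

1813.76 J


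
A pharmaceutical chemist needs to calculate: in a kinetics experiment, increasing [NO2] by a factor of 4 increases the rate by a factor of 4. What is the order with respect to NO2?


rate ∝ [NO2]^n
4^n = 4 → n = 1
Order in NO2: 1

1


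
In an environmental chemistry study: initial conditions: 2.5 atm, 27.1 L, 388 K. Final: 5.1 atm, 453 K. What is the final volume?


P1V1/T1 = P2V2/T2
V2 = P1V1T2/(T1P2)
= 2.5×27.1×453/(388×5.1)
= 15.51 L

15.51 L


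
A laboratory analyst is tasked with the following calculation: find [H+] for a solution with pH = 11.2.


[H+] = 10^(-pH) = 10^(-11.2)
= 6.31×10^-12 M

6.31×10^-12 M


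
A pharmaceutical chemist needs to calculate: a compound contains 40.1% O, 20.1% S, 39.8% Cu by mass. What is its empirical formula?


Assume 100 g sample. Moles of each element:
  O: 40.1/16.0 = 2.506 mol
  S: 20.1/32.07 = 0.627 mol
  Cu: 39.8/63.55 = 0.626 mol
Divide by smallest (0.626):
  O: 2.506/0.626 = 4.0
  S: 0.627/0.626 = 1.0
  Cu: 0.626/0.626 = 1.0
Empirical formula: CuSO4

CuSO4


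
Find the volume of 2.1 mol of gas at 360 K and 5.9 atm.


PV = nRT  (R = 0.08206 L·atm/(mol·K))
V = nRT/P = 2.1×0.08206×360/5.9
= 10.515 L

10.515 L


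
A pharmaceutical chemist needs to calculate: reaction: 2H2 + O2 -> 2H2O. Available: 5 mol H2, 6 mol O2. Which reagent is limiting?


Mole ratio available / coefficient:
  H2: 5/2 = 2.500
  O2: 6/1 = 6.000
Smaller ratio is limiting.

H2


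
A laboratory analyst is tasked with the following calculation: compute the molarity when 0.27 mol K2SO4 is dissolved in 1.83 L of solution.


M = n/V = 0.27/1.83 = 0.148 mol/L

0.148 M


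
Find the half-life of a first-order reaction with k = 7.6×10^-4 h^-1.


t½ = ln2/k = 0.693147/(7.6×10^-4 h^-1)
= 912.0 h

912.0 h


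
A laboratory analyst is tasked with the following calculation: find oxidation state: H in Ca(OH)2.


H is +1 with nonmetals
Oxidation number: +1

+1


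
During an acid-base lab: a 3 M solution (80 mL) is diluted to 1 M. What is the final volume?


C1V1 = C2V2
3 × 80 = 1 × V2
V2 = 240/1 = 240.0 mL

240.0 mL


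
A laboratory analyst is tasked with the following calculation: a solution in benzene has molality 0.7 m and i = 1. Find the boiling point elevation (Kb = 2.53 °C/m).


ΔTb = Kb × m × i
= 2.53 × 0.7 × 1
= 1.771 °C

1.771 °C


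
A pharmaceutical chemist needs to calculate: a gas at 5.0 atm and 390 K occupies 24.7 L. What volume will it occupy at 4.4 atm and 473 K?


P1V1/T1 = P2V2/T2
V2 = P1V1T2/(T1P2)
= 5.0×24.7×473/(390×4.4)
= 34.042 L

34.042 L


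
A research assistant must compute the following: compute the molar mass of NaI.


M(NaI) = 1×22.99 + 1×126.9
= 22.99 + 126.9
= 149.89 g/mol

149.89 g/mol


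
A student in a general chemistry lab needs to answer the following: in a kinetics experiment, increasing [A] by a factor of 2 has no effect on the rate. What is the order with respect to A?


rate ∝ [A]^n
rate ∝ [A]^0
Order in A: 0

0


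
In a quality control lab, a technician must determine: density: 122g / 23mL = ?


ρ = mass/volume
= 122/23
= 5.304 g/mL

5.304 g/mL


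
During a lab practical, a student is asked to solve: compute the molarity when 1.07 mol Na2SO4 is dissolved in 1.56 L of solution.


M = n/V = 1.07/1.56 = 0.686 mol/L

0.686 M


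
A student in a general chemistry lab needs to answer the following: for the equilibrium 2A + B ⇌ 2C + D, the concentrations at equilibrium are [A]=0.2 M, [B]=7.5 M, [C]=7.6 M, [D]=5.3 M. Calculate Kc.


Kc = [C]^2[D]/([A]^2[B])
= (7.6^2 × 5.3^1)/(0.2^2 × 7.5^1)
= 306.128/0.3
= 1020

1020


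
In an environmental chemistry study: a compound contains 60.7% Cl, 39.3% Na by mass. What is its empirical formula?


Assume 100 g sample. Moles of each element:
  Cl: 60.7/35.45 = 1.712 mol
  Na: 39.3/22.99 = 1.709 mol
Divide by smallest (1.709):
  Cl: 1.712/1.709 = 1.0
  Na: 1.709/1.709 = 1.0
Empirical formula: NaCl

NaCl


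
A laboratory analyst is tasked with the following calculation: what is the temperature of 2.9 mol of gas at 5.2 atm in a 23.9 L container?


PV = nRT  (R = 0.08206 L·atm/(mol·K))
T = PV/(nR) = 5.2×23.9/(2.9×0.08206)
= 124.28/0.237974
= 522.24 K

522.24 K


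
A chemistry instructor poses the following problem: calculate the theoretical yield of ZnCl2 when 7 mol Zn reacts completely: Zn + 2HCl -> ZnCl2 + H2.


Mole ratio ZnCl2:Zn = 1:1
n(ZnCl2) = 7 × 1/1 = 7.000 mol
mass = 7.000 × 136.28 = 953.96 g

953.96 g


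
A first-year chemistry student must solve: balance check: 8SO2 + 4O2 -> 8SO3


Equation: 8SO2 + 4O2 -> 8SO3
Check atoms: O: 24=24, S: 8=8
Balanced

Yes, balanced


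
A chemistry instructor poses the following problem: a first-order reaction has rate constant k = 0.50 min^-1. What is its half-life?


t½ = ln2/k = 0.693147/(0.50 min^-1)
= 1.386 min

1.386 min


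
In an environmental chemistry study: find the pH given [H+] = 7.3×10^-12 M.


pH = -log10([H+]) = -log10(7.3×10^-12)
= 12 - log10(7.3)
= 12 - 0.86
= 11.14

11.14


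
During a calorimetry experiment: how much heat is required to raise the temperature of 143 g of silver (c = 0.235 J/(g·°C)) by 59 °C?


q = mcΔT = 143 × 0.235 × 59
= 1982.70 J

1982.70 J


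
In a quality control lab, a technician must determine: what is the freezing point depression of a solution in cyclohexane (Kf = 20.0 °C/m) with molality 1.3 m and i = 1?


ΔTf = Kf × m × i
= 20.0 × 1.3 × 1
= 26.0 °C

26.0 °C


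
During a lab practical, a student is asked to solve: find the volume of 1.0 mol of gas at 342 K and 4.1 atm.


PV = nRT  (R = 0.08206 L·atm/(mol·K))
V = nRT/P = 1.0×0.08206×342/4.1
= 6.845 L

6.845 L


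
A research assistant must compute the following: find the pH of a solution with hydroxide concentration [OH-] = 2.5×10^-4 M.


pOH = -log10([OH-]) = -log10(2.5×10^-4)
= 4 - log10(2.5) = 3.6
pH = 14 - pOH = 14 - 3.6 = 10.4

10.4


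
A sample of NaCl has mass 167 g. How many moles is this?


M(NaCl) = 58.44 g/mol
n = mass/M = 167/58.44 = 2.8576 mol

2.8576 mol


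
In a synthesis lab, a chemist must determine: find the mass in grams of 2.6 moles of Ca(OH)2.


M(Ca(OH)2) = 74.1 g/mol
mass = n × M = 2.6 × 74.1 = 192.66 g

192.66 g


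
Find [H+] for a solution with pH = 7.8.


[H+] = 10^(-pH) = 10^(-7.8)
= 1.58×10^-8 M

1.58×10^-8 M


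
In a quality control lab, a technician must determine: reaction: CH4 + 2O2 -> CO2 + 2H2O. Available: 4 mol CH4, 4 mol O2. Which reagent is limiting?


Mole ratio available / coefficient:
  CH4: 4/1 = 4.000
  O2: 4/2 = 2.000
Smaller ratio is limiting.

O2


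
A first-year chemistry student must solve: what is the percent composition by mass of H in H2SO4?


M(H2SO4) = 2×1.008 + 1×32.07 + 4×16.0 = 98.086 g/mol
Mass of H = 2 × 1.008 = 2.016 g/mol
% H = 2.016/98.086 × 100 = 2.06%

2.06%


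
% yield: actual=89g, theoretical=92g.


% yield = actual/theoretical × 100
= 89/92 × 100
= 96.74%

96.74%


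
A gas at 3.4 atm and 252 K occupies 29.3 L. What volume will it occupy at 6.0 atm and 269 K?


P1V1/T1 = P2V2/T2
V2 = P1V1T2/(T1P2)
= 3.4×29.3×269/(252×6.0)
= 17.723 L

17.723 L


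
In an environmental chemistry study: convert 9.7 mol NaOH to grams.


M(NaOH) = 40.0 g/mol
mass = n × M = 9.7 × 40.0 = 388.00 g

388.00 g


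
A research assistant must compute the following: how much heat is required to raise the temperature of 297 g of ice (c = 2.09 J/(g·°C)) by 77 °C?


q = mcΔT = 297 × 2.09 × 77
= 47796.21 J

47796.21 J


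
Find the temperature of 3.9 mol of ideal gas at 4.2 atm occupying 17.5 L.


PV = nRT  (R = 0.08206 L·atm/(mol·K))
T = PV/(nR) = 4.2×17.5/(3.9×0.08206)
= 73.50/0.320034
= 229.66 K

229.66 K


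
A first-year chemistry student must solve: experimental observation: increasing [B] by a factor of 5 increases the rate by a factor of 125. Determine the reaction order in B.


rate ∝ [B]^n
5^n = 125 → n = 3
Order in B: 3

3


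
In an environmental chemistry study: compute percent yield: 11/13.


% yield = actual/theoretical × 100
= 11/13 × 100
= 84.62%

84.62%


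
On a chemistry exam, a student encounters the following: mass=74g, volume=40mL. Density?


ρ = mass/volume
= 74/40
= 1.85 g/mL

1.85 g/mL


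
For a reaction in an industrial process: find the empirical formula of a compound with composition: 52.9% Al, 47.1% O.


Assume 100 g sample. Moles of each element:
  Al: 52.9/26.98 = 1.961 mol
  O: 47.1/16.0 = 2.944 mol
Divide by smallest (1.961):
  Al: 1.961/1.961 = 1.0
  O: 2.944/1.961 = 1.5
Multiply all ratios by 2 to obtain whole numbers.
Empirical formula: Al2O3

Al2O3


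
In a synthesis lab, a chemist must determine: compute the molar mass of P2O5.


M(P2O5) = 2×30.97 + 5×16.0
= 61.94 + 80.0
= 141.94 g/mol

141.94 g/mol


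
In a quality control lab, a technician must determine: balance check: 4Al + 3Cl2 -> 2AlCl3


Equation: 4Al + 3Cl2 -> 2AlCl3
Check atoms: Al: 4≠2, Cl: 6=6
Not balanced

No, not balanced


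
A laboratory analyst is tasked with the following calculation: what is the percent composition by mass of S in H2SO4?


M(H2SO4) = 2×1.008 + 1×32.07 + 4×16.0 = 98.086 g/mol
Mass of S = 1 × 32.07 = 32.07 g/mol
% S = 32.07/98.086 × 100 = 32.70%

32.70%


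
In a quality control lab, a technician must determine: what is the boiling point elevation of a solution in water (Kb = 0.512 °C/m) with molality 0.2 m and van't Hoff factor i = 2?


ΔTb = Kb × m × i
= 0.512 × 0.2 × 2
= 0.2048 °C

0.2048 °C


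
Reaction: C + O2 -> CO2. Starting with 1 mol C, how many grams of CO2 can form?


Mole ratio CO2:C = 1:1
n(CO2) = 1 × 1/1 = 1.000 mol
mass = 1.000 × 44.01 = 44.01 g

44.01 g


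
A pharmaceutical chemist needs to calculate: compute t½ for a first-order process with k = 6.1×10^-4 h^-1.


t½ = ln2/k = 0.693147/(6.1×10^-4 h^-1)
= 1136 h

1136 h


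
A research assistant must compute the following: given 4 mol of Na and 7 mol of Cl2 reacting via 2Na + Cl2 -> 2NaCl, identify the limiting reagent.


Mole ratio available / coefficient:
  Na: 4/2 = 2.000
  Cl2: 7/1 = 7.000
Smaller ratio is limiting.

Na


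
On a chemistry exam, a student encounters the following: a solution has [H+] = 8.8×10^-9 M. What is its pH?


pH = -log10([H+]) = -log10(8.8×10^-9)
= 9 - log10(8.8)
= 9 - 0.94
= 8.06

8.06


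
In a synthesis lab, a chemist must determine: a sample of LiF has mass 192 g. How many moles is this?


M(LiF) = 25.94 g/mol
n = mass/M = 192/25.94 = 7.4017 mol

7.4017 mol


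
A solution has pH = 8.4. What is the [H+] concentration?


[H+] = 10^(-pH) = 10^(-8.4)
= 3.98×10^-9 M

3.98×10^-9 M


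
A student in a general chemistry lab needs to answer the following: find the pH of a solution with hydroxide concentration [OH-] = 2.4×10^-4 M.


pOH = -log10([OH-]) = -log10(2.4×10^-4)
= 4 - log10(2.4) = 3.62
pH = 14 - pOH = 14 - 3.62 = 10.38

10.38


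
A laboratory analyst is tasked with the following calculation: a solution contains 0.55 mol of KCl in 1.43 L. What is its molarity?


M = n/V = 0.55/1.43 = 0.385 mol/L

0.385 M


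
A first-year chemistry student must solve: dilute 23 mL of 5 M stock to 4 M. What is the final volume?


C1V1 = C2V2
5 × 23 = 4 × V2
V2 = 115/4 = 28.75 mL

28.75 mL


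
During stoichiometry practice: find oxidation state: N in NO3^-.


x + 3(-2) = -1, so x = +5
Oxidation number: +5

+5


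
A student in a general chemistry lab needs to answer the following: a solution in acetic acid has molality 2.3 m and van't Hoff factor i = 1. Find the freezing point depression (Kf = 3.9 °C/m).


ΔTf = Kf × m × i
= 3.9 × 2.3 × 1
= 8.97 °C

8.97 °C


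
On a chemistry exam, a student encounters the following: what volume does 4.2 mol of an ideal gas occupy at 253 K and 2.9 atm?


PV = nRT  (R = 0.08206 L·atm/(mol·K))
V = nRT/P = 4.2×0.08206×253/2.9
= 30.068 L

30.068 L


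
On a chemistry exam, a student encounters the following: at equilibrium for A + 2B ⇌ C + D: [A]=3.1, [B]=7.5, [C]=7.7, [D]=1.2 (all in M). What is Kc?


Kc = [C][D]/([A][B]^2)
= (7.7^1 × 1.2^1)/(3.1^1 × 7.5^2)
= 9.24/174.375
= 0.05299

0.05299


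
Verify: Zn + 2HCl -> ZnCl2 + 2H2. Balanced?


Equation: Zn + 2HCl -> ZnCl2 + 2H2
Check atoms: Cl: 2=2, H: 2≠4, Zn: 1=1
Not balanced

No, not balanced


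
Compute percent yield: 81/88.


% yield = actual/theoretical × 100
= 81/88 × 100
= 92.05%

92.05%


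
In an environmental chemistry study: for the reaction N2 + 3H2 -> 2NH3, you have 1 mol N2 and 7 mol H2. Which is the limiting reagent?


Mole ratio available / coefficient:
  N2: 1/1 = 1.000
  H2: 7/3 = 2.333
Smaller ratio is limiting.

N2


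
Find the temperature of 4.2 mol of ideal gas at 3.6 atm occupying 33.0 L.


PV = nRT  (R = 0.08206 L·atm/(mol·K))
T = PV/(nR) = 3.6×33.0/(4.2×0.08206)
= 118.80/0.344652
= 344.70 K

344.70 K


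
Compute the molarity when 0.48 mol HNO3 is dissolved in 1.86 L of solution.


M = n/V = 0.48/1.86 = 0.258 mol/L

0.258 M


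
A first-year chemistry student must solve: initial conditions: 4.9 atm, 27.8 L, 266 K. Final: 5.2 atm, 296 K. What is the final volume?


P1V1/T1 = P2V2/T2
V2 = P1V1T2/(T1P2)
= 4.9×27.8×296/(266×5.2)
= 29.151 L

29.151 L


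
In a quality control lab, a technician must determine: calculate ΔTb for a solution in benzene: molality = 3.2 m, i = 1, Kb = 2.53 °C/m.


ΔTb = Kb × m × i
= 2.53 × 3.2 × 1
= 8.096 °C

8.096 °C


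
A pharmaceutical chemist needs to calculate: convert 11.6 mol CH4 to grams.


M(CH4) = 16.04 g/mol
mass = n × M = 11.6 × 16.04 = 186.06 g

186.06 g


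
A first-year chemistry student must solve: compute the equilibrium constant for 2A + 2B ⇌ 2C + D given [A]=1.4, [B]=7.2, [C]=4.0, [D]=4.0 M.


Kc = [C]^2[D]/([A]^2[B]^2)
= (4.0^2 × 4.0^1)/(1.4^2 × 7.2^2)
= 64/101.6064
= 0.6299

0.6299


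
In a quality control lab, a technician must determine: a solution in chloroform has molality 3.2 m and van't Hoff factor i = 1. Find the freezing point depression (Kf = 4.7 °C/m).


ΔTf = Kf × m × i
= 4.7 × 3.2 × 1
= 15.04 °C

15.04 °C


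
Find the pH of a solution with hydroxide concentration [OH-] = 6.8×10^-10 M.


pOH = -log10([OH-]) = -log10(6.8×10^-10)
= 10 - log10(6.8) = 9.17
pH = 14 - pOH = 14 - 9.17 = 4.83

4.83


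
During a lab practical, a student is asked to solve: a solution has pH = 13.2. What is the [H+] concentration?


[H+] = 10^(-pH) = 10^(-13.2)
= 6.31×10^-14 M

6.31×10^-14 M


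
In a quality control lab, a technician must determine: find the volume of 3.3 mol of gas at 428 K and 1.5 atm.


PV = nRT  (R = 0.08206 L·atm/(mol·K))
V = nRT/P = 3.3×0.08206×428/1.5
= 77.268 L

77.268 L


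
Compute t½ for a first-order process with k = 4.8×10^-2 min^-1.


t½ = ln2/k = 0.693147/(4.8×10^-2 min^-1)
= 14.44 min

14.44 min


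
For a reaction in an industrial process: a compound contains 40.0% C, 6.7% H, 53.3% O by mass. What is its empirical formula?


Assume 100 g sample. Moles of each element:
  C: 40.0/12.01 = 3.331 mol
  H: 6.7/1.008 = 6.647 mol
  O: 53.3/16.0 = 3.331 mol
Divide by smallest (3.331):
  C: 3.331/3.331 = 1.0
  H: 6.647/3.331 = 2.0
  O: 3.331/3.331 = 1.0
Empirical formula: CH2O

CH2O


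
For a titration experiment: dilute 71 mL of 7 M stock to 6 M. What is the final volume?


C1V1 = C2V2
7 × 71 = 6 × V2
V2 = 497/6 = 82.83 mL

82.83 mL


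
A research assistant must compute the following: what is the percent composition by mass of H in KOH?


M(KOH) = 1×39.1 + 1×16.0 + 1×1.008 = 56.108 g/mol
Mass of H = 1 × 1.008 = 1.008 g/mol
% H = 1.008/56.108 × 100 = 1.80%

1.80%


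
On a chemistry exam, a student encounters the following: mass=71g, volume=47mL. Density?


ρ = mass/volume
= 71/47
= 1.511 g/mL

1.511 g/mL


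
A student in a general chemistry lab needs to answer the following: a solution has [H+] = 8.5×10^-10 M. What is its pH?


pH = -log10([H+]) = -log10(8.5×10^-10)
= 10 - log10(8.5)
= 10 - 0.93
= 9.07

9.07


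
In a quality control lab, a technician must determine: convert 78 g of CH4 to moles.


M(CH4) = 16.04 g/mol
n = mass/M = 78/16.04 = 4.8628 mol

4.8628 mol


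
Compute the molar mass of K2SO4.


M(K2SO4) = 2×39.1 + 1×32.07 + 4×16.0
= 78.2 + 32.07 + 64.0
= 174.27 g/mol

174.27 g/mol


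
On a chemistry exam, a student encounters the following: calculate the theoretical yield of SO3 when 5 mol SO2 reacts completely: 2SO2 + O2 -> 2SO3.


Mole ratio SO3:SO2 = 2:2
n(SO3) = 5 × 2/2 = 5.000 mol
mass = 5.000 × 80.07 = 400.35 g

400.35 g


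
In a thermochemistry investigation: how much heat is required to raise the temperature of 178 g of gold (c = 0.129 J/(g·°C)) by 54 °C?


q = mcΔT = 178 × 0.129 × 54
= 1239.95 J

1239.95 J


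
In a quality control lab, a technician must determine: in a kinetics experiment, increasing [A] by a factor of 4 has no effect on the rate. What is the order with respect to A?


rate ∝ [A]^n
rate ∝ [A]^0
Order in A: 0

0


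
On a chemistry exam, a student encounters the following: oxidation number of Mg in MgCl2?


Group 2 metal: +2
Oxidation number: +2

+2


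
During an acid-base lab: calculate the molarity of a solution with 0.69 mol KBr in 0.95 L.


M = n/V = 0.69/0.95 = 0.726 mol/L

0.726 M


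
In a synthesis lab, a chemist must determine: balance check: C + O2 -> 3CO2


Equation: C + O2 -> 3CO2
Check atoms: C: 1≠3, O: 2≠6
Not balanced

No, not balanced


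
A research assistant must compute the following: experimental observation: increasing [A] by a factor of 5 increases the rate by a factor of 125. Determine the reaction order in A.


rate ∝ [A]^n
5^n = 125 → n = 3
Order in A: 3

3


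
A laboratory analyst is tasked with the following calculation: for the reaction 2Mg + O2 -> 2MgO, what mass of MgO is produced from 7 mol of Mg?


Mole ratio MgO:Mg = 2:2
n(MgO) = 7 × 2/2 = 7.000 mol
mass = 7.000 × 40.31 = 282.17 g

282.17 g


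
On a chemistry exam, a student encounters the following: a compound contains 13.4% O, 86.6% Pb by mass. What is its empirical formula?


Assume 100 g sample. Moles of each element:
  O: 13.4/16.0 = 0.838 mol
  Pb: 86.6/207.2 = 0.418 mol
Divide by smallest (0.418):
  O: 0.838/0.418 = 2.0
  Pb: 0.418/0.418 = 1.0
Empirical formula: PbO2

PbO2


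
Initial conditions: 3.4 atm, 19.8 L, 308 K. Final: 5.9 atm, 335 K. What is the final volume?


P1V1/T1 = P2V2/T2
V2 = P1V1T2/(T1P2)
= 3.4×19.8×335/(308×5.9)
= 12.41 L

12.41 L


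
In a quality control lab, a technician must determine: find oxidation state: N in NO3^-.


x + 3(-2) = -1, so x = +5
Oxidation number: +5

+5


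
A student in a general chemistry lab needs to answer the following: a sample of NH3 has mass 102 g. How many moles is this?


M(NH3) = 17.03 g/mol
n = mass/M = 102/17.03 = 5.9894 mol

5.9894 mol


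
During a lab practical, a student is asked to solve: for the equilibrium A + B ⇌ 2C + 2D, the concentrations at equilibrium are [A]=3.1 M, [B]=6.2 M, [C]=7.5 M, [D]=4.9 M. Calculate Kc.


Kc = [C]^2[D]^2/([A][B])
= (7.5^2 × 4.9^2)/(3.1^1 × 6.2^1)
= 1350.5625/19.22
= 70.27

70.27


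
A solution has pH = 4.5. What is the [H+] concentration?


[H+] = 10^(-pH) = 10^(-4.5)
= 3.16×10^-5 M

3.16×10^-5 M


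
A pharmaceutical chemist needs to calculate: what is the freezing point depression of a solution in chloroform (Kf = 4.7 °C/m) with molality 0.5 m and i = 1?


ΔTf = Kf × m × i
= 4.7 × 0.5 × 1
= 2.35 °C

2.35 °C


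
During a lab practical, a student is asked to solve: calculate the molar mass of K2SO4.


M(K2SO4) = 2×39.1 + 1×32.07 + 4×16.0
= 78.2 + 32.07 + 64.0
= 174.27 g/mol

174.27 g/mol


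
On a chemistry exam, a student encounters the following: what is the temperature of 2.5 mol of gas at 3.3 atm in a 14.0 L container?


PV = nRT  (R = 0.08206 L·atm/(mol·K))
T = PV/(nR) = 3.3×14.0/(2.5×0.08206)
= 46.20/0.205150
= 225.20 K

225.20 K


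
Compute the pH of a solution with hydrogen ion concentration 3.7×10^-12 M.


pH = -log10([H+]) = -log10(3.7×10^-12)
= 12 - log10(3.7)
= 12 - 0.57
= 11.43

11.43


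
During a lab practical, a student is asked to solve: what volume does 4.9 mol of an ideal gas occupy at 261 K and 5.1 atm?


PV = nRT  (R = 0.08206 L·atm/(mol·K))
V = nRT/P = 4.9×0.08206×261/5.1
= 20.578 L

20.578 L


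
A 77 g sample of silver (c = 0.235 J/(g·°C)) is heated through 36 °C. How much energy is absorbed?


q = mcΔT = 77 × 0.235 × 36
= 651.42 J

651.42 J


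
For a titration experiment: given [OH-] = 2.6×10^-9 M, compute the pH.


pOH = -log10([OH-]) = -log10(2.6×10^-9)
= 9 - log10(2.6) = 8.59
pH = 14 - pOH = 14 - 8.59 = 5.41

5.41


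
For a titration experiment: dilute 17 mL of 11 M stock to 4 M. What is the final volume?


C1V1 = C2V2
11 × 17 = 4 × V2
V2 = 187/4 = 46.75 mL

46.75 mL


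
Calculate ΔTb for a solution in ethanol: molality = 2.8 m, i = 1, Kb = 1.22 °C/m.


ΔTb = Kb × m × i
= 1.22 × 2.8 × 1
= 3.416 °C

3.416 °C


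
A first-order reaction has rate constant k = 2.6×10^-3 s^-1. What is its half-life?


t½ = ln2/k = 0.693147/(2.6×10^-3 s^-1)
= 266.6 s

266.6 s


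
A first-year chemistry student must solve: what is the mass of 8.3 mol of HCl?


M(HCl) = 36.46 g/mol
mass = n × M = 8.3 × 36.46 = 302.62 g

302.62 g


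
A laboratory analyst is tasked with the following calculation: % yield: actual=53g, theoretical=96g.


% yield = actual/theoretical × 100
= 53/96 × 100
= 55.21%

55.21%


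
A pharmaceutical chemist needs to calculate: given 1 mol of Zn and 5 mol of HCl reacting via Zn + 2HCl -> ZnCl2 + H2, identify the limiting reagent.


Mole ratio available / coefficient:
  Zn: 1/1 = 1.000
  HCl: 5/2 = 2.500
Smaller ratio is limiting.

Zn


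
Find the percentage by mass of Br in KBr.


M(KBr) = 1×39.1 + 1×79.9 = 119.00 g/mol
Mass of Br = 1 × 79.9 = 79.90 g/mol
% Br = 79.90/119.00 × 100 = 67.14%

67.14%


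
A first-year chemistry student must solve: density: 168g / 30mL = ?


ρ = mass/volume
= 168/30
= 5.6 g/mL

5.6 g/mL


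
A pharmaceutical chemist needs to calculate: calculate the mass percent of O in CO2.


M(CO2) = 1×12.01 + 2×16.0 = 44.01 g/mol
Mass of O = 2 × 16.0 = 32.00 g/mol
% O = 32.00/44.01 × 100 = 72.71%

72.71%


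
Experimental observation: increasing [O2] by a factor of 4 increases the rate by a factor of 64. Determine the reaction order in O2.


rate ∝ [O2]^n
4^n = 64 → n = 3
Order in O2: 3

3


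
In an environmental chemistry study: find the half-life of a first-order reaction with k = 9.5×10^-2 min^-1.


t½ = ln2/k = 0.693147/(9.5×10^-2 min^-1)
= 7.296 min

7.296 min


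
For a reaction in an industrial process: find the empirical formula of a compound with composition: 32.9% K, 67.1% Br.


Assume 100 g sample. Moles of each element:
  K: 32.9/39.1 = 0.841 mol
  Br: 67.1/79.9 = 0.84 mol
Divide by smallest (0.84):
  K: 0.841/0.84 = 1.0
  Br: 0.84/0.84 = 1.0
Empirical formula: KBr

KBr


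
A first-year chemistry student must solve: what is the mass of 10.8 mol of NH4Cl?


M(NH4Cl) = 53.49 g/mol
mass = n × M = 10.8 × 53.49 = 577.69 g

577.69 g


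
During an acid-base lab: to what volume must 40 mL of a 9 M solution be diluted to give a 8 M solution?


C1V1 = C2V2
9 × 40 = 8 × V2
V2 = 360/8 = 45.0 mL

45.0 mL


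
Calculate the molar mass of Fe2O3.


M(Fe2O3) = 2×55.85 + 3×16.0
= 111.7 + 48.0
= 159.7 g/mol

159.7 g/mol


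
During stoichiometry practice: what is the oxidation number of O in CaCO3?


O is usually -2
Oxidation number: -2

-2


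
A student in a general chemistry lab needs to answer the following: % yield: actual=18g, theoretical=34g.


% yield = actual/theoretical × 100
= 18/34 × 100
= 52.94%

52.94%


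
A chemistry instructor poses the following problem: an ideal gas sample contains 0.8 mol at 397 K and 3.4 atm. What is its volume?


PV = nRT  (R = 0.08206 L·atm/(mol·K))
V = nRT/P = 0.8×0.08206×397/3.4
= 7.665 L

7.665 L


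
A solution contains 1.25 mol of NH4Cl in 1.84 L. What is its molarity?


M = n/V = 1.25/1.84 = 0.679 mol/L

0.679 M


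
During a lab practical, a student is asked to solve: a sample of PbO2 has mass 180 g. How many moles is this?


M(PbO2) = 239.2 g/mol
n = mass/M = 180/239.2 = 0.7525 mol

0.7525 mol


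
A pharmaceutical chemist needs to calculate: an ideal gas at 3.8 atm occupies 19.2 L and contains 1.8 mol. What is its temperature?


PV = nRT  (R = 0.08206 L·atm/(mol·K))
T = PV/(nR) = 3.8×19.2/(1.8×0.08206)
= 72.96/0.147708
= 493.95 K

493.95 K


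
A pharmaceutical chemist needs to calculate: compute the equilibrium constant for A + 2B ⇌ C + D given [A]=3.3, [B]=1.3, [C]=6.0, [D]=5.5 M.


Kc = [C][D]/([A][B]^2)
= (6.0^1 × 5.5^1)/(3.3^1 × 1.3^2)
= 33/5.577
= 5.917

5.917


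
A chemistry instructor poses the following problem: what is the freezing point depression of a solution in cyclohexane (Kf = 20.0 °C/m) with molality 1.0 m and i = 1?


ΔTf = Kf × m × i
= 20.0 × 1.0 × 1
= 20.0 °C

20.0 °C


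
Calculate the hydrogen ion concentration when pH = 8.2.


[H+] = 10^(-pH) = 10^(-8.2)
= 6.31×10^-9 M

6.31×10^-9 M


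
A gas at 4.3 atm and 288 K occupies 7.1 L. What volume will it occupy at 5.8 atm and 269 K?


P1V1/T1 = P2V2/T2
V2 = P1V1T2/(T1P2)
= 4.3×7.1×269/(288×5.8)
= 4.917 L

4.917 L


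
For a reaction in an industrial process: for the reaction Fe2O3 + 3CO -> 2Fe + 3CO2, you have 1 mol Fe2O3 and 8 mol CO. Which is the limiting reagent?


Mole ratio available / coefficient:
  Fe2O3: 1/1 = 1.000
  CO: 8/3 = 2.667
Smaller ratio is limiting.

Fe2O3


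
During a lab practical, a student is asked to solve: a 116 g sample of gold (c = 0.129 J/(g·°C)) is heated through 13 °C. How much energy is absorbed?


q = mcΔT = 116 × 0.129 × 13
= 194.53 J

194.53 J


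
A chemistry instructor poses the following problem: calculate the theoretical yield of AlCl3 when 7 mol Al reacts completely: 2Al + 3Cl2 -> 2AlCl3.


Mole ratio AlCl3:Al = 2:2
n(AlCl3) = 7 × 2/2 = 7.000 mol
mass = 7.000 × 133.33 = 933.31 g

933.31 g


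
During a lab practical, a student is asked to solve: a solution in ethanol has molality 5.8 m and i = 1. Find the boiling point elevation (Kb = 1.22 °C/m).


ΔTb = Kb × m × i
= 1.22 × 5.8 × 1
= 7.076 °C

7.076 °C


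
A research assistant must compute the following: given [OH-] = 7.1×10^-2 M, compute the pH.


pOH = -log10([OH-]) = -log10(7.1×10^-2)
= 2 - log10(7.1) = 1.15
pH = 14 - pOH = 14 - 1.15 = 12.85

12.85


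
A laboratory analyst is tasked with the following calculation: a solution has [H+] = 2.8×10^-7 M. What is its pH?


pH = -log10([H+]) = -log10(2.8×10^-7)
= 7 - log10(2.8)
= 7 - 0.45
= 6.55

6.55


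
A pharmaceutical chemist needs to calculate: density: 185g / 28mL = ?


ρ = mass/volume
= 185/28
= 6.607 g/mL

6.607 g/mL


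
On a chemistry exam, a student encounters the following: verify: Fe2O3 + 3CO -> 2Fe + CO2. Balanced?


Equation: Fe2O3 + 3CO -> 2Fe + CO2
Check atoms: C: 3≠1, Fe: 2=2, O: 6≠2
Not balanced

No, not balanced


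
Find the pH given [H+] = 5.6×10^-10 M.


pH = -log10([H+]) = -log10(5.6×10^-10)
= 10 - log10(5.6)
= 10 - 0.75
= 9.25

9.25


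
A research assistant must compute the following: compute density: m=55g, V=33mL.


ρ = mass/volume
= 55/33
= 1.667 g/mL

1.667 g/mL


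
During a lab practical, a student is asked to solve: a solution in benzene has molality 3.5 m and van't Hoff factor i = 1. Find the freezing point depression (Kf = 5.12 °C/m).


ΔTf = Kf × m × i
= 5.12 × 3.5 × 1
= 17.92 °C

17.92 °C


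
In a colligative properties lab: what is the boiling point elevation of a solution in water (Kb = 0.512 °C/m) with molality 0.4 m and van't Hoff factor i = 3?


ΔTb = Kb × m × i
= 0.512 × 0.4 × 3
= 0.6144 °C

0.6144 °C


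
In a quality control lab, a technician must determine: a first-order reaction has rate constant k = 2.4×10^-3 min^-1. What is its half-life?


t½ = ln2/k = 0.693147/(2.4×10^-3 min^-1)
= 288.8 min

288.8 min


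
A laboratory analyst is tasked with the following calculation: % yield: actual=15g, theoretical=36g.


% yield = actual/theoretical × 100
= 15/36 × 100
= 41.67%

41.67%


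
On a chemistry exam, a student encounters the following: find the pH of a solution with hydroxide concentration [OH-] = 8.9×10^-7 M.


pOH = -log10([OH-]) = -log10(8.9×10^-7)
= 7 - log10(8.9) = 6.05
pH = 14 - pOH = 14 - 6.05 = 7.95

7.95


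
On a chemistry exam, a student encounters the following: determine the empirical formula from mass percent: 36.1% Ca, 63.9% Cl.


Assume 100 g sample. Moles of each element:
  Ca: 36.1/40.08 = 0.901 mol
  Cl: 63.9/35.45 = 1.803 mol
Divide by smallest (0.901):
  Ca: 0.901/0.901 = 1.0
  Cl: 1.803/0.901 = 2.0
Empirical formula: CaCl2

CaCl2


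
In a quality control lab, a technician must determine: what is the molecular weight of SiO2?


M(SiO2) = 1×28.09 + 2×16.0
= 28.09 + 32.0
= 60.09 g/mol

60.09 g/mol


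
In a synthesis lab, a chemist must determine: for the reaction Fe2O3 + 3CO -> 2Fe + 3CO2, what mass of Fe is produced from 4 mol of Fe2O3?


Mole ratio Fe:Fe2O3 = 2:1
n(Fe) = 4 × 2/1 = 8.000 mol
mass = 8.000 × 55.85 = 446.8 g

446.8 g


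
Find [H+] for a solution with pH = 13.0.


[H+] = 10^(-pH) = 10^(-13.0)
= 1.0×10^-13 M

1.0×10^-13 M


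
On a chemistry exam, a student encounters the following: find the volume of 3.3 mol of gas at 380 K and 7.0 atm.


PV = nRT  (R = 0.08206 L·atm/(mol·K))
V = nRT/P = 3.3×0.08206×380/7.0
= 14.7 L

14.7 L


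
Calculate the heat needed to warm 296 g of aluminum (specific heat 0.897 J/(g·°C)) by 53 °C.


q = mcΔT = 296 × 0.897 × 53
= 14072.14 J

14072.14 J


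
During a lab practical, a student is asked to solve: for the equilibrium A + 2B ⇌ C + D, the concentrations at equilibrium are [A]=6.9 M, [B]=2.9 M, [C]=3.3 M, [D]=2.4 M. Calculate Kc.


Kc = [C][D]/([A][B]^2)
= (3.3^1 × 2.4^1)/(6.9^1 × 2.9^2)
= 7.92/58.029
= 0.1365

0.1365


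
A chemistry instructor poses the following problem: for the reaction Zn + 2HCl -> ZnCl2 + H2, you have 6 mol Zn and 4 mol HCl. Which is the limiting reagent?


Mole ratio available / coefficient:
  Zn: 6/1 = 6.000
  HCl: 4/2 = 2.000
Smaller ratio is limiting.

HCl


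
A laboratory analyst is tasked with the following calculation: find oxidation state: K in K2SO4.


Group 1 metal: +1
Oxidation number: +1

+1


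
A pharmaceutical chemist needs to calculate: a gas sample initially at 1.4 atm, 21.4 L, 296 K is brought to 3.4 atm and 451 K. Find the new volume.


P1V1/T1 = P2V2/T2
V2 = P1V1T2/(T1P2)
= 1.4×21.4×451/(296×3.4)
= 13.426 L

13.426 L


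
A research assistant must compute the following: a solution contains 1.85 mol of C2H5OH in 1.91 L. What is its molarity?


M = n/V = 1.85/1.91 = 0.969 mol/L

0.969 M


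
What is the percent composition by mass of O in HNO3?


M(HNO3) = 1×1.008 + 1×14.01 + 3×16.0 = 63.018 g/mol
Mass of O = 3 × 16.0 = 48.00 g/mol
% O = 48.00/63.018 × 100 = 76.17%

76.17%


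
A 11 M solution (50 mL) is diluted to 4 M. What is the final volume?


C1V1 = C2V2
11 × 50 = 4 × V2
V2 = 550/4 = 137.5 mL

137.5 mL


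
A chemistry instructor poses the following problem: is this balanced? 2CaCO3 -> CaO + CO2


Equation: 2CaCO3 -> CaO + CO2
Check atoms: C: 2≠1, Ca: 2≠1, O: 6≠3
Not balanced

No, not balanced


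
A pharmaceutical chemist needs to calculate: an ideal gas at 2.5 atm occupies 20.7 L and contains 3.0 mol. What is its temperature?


PV = nRT  (R = 0.08206 L·atm/(mol·K))
T = PV/(nR) = 2.5×20.7/(3.0×0.08206)
= 51.75/0.246180
= 210.21 K

210.21 K


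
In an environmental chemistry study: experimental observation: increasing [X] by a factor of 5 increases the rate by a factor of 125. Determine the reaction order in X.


rate ∝ [X]^n
5^n = 125 → n = 3
Order in X: 3

3


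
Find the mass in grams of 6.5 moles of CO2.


M(CO2) = 44.01 g/mol
mass = n × M = 6.5 × 44.01 = 286.07 g

286.07 g


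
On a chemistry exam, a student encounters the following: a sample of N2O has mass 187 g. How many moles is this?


M(N2O) = 44.02 g/mol
n = mass/M = 187/44.02 = 4.2481 mol

4.2481 mol


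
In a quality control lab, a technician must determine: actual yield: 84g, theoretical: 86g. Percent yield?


% yield = actual/theoretical × 100
= 84/86 × 100
= 97.67%

97.67%


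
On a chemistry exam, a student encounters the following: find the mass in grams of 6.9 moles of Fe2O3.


M(Fe2O3) = 159.7 g/mol
mass = n × M = 6.9 × 159.7 = 1101.93 g

1101.93 g


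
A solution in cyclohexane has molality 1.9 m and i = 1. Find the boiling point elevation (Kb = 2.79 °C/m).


ΔTb = Kb × m × i
= 2.79 × 1.9 × 1
= 5.301 °C

5.301 °C


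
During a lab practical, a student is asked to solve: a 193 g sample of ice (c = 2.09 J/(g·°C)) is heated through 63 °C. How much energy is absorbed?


q = mcΔT = 193 × 2.09 × 63
= 25412.31 J

25412.31 J


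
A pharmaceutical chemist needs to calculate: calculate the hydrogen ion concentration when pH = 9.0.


[H+] = 10^(-pH) = 10^(-9.0)
= 1.0×10^-9 M

1.0×10^-9 M


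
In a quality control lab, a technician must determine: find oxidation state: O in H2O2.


Peroxide: O is -1
Oxidation number: -1

-1


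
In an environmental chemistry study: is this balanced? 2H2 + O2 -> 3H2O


Equation: 2H2 + O2 -> 3H2O
Check atoms: H: 4≠6, O: 2≠3
Not balanced

No, not balanced


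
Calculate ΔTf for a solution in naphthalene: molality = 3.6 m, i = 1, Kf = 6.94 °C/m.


ΔTf = Kf × m × i
= 6.94 × 3.6 × 1
= 24.984 °C

24.984 °C


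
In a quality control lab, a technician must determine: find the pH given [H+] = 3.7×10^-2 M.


pH = -log10([H+]) = -log10(3.7×10^-2)
= 2 - log10(3.7)
= 2 - 0.57
= 1.43

1.43


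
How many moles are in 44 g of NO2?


M(NO2) = 46.01 g/mol
n = mass/M = 44/46.01 = 0.9563 mol

0.9563 mol


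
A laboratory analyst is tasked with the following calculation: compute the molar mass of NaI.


M(NaI) = 1×22.99 + 1×126.9
= 22.99 + 126.9
= 149.89 g/mol

149.89 g/mol


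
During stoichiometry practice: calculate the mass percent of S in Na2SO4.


M(Na2SO4) = 2×22.99 + 1×32.07 + 4×16.0 = 142.05 g/mol
Mass of S = 1 × 32.07 = 32.07 g/mol
% S = 32.07/142.05 × 100 = 22.58%

22.58%


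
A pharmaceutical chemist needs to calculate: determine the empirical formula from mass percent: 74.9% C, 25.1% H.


Assume 100 g sample. Moles of each element:
  C: 74.9/12.01 = 6.236 mol
  H: 25.1/1.008 = 24.901 mol
Divide by smallest (6.236):
  C: 6.236/6.236 = 1.0
  H: 24.901/6.236 = 3.99
Empirical formula: CH4

CH4


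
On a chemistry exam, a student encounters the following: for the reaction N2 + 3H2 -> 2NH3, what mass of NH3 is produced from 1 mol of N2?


Mole ratio NH3:N2 = 2:1
n(NH3) = 1 × 2/1 = 2.000 mol
mass = 2.000 × 17.03 = 34.06 g

34.06 g


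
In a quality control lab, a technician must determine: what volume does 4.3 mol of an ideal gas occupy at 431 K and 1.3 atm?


PV = nRT  (R = 0.08206 L·atm/(mol·K))
V = nRT/P = 4.3×0.08206×431/1.3
= 116.986 L

116.986 L
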